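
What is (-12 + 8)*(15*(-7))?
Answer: 420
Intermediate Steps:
(-12 + 8)*(15*(-7)) = -4*(-105) = 420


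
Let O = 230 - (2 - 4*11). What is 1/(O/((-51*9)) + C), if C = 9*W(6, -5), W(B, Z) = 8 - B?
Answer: 27/470 ≈ 0.057447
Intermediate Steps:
O = 272 (O = 230 - (2 - 44) = 230 - 1*(-42) = 230 + 42 = 272)
C = 18 (C = 9*(8 - 1*6) = 9*(8 - 6) = 9*2 = 18)
1/(O/((-51*9)) + C) = 1/(272/((-51*9)) + 18) = 1/(272/(-459) + 18) = 1/(272*(-1/459) + 18) = 1/(-16/27 + 18) = 1/(470/27) = 27/470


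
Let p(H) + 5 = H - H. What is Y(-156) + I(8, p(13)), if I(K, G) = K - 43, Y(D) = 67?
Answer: 32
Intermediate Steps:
p(H) = -5 (p(H) = -5 + (H - H) = -5 + 0 = -5)
I(K, G) = -43 + K
Y(-156) + I(8, p(13)) = 67 + (-43 + 8) = 67 - 35 = 32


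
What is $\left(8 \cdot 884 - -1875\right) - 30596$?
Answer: $-21649$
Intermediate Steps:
$\left(8 \cdot 884 - -1875\right) - 30596 = \left(7072 + 1875\right) - 30596 = 8947 - 30596 = -21649$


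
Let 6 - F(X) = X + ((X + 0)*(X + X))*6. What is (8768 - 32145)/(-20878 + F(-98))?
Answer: 23377/136022 ≈ 0.17186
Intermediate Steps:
F(X) = 6 - X - 12*X**2 (F(X) = 6 - (X + ((X + 0)*(X + X))*6) = 6 - (X + (X*(2*X))*6) = 6 - (X + (2*X**2)*6) = 6 - (X + 12*X**2) = 6 + (-X - 12*X**2) = 6 - X - 12*X**2)
(8768 - 32145)/(-20878 + F(-98)) = (8768 - 32145)/(-20878 + (6 - 1*(-98) - 12*(-98)**2)) = -23377/(-20878 + (6 + 98 - 12*9604)) = -23377/(-20878 + (6 + 98 - 115248)) = -23377/(-20878 - 115144) = -23377/(-136022) = -23377*(-1/136022) = 23377/136022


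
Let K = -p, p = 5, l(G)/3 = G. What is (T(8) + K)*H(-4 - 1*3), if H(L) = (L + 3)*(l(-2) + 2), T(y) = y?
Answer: 48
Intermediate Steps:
l(G) = 3*G
K = -5 (K = -1*5 = -5)
H(L) = -12 - 4*L (H(L) = (L + 3)*(3*(-2) + 2) = (3 + L)*(-6 + 2) = (3 + L)*(-4) = -12 - 4*L)
(T(8) + K)*H(-4 - 1*3) = (8 - 5)*(-12 - 4*(-4 - 1*3)) = 3*(-12 - 4*(-4 - 3)) = 3*(-12 - 4*(-7)) = 3*(-12 + 28) = 3*16 = 48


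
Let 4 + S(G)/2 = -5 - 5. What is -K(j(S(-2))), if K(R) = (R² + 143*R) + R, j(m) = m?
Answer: 3248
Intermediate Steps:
S(G) = -28 (S(G) = -8 + 2*(-5 - 5) = -8 + 2*(-10) = -8 - 20 = -28)
K(R) = R² + 144*R
-K(j(S(-2))) = -(-28)*(144 - 28) = -(-28)*116 = -1*(-3248) = 3248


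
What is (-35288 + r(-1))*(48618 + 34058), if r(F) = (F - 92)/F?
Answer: -2909781820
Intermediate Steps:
r(F) = (-92 + F)/F
(-35288 + r(-1))*(48618 + 34058) = (-35288 + (-92 - 1)/(-1))*(48618 + 34058) = (-35288 - 1*(-93))*82676 = (-35288 + 93)*82676 = -35195*82676 = -2909781820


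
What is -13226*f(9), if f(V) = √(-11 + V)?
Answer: -13226*I*√2 ≈ -18704.0*I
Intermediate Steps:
-13226*f(9) = -13226*√(-11 + 9) = -13226*I*√2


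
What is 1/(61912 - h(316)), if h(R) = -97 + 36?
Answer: 1/61973 ≈ 1.6136e-5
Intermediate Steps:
h(R) = -61
1/(61912 - h(316)) = 1/(61912 - 1*(-61)) = 1/(61912 + 61) = 1/61973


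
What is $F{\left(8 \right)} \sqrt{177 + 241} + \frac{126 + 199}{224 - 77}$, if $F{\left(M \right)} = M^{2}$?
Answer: $\frac{325}{147} + 64 \sqrt{418} \approx 1310.7$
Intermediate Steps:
$F{\left(8 \right)} \sqrt{177 + 241} + \frac{126 + 199}{224 - 77} = 8^{2} \sqrt{177 + 241} + \frac{126 + 199}{224 - 77} = 64 \sqrt{418} + \frac{325}{147} = \frac{325}{147} + 64 \sqrt{418}$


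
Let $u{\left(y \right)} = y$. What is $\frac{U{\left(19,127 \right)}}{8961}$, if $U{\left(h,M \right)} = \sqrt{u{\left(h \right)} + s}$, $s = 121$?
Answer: $\frac{2 \sqrt{35}}{8961} \approx 0.0013204$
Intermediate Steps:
$U{\left(h,M \right)} = \sqrt{121 + h}$ ($U{\left(h,M \right)} = \sqrt{h + 121} = \sqrt{121 + h}$)
$\frac{U{\left(19,127 \right)}}{8961} = \frac{\sqrt{121 + 19}}{8961} = \sqrt{140} \cdot \frac{1}{8961} = 2 \sqrt{35} \cdot \frac{1}{8961} = \frac{2 \sqrt{35}}{8961}$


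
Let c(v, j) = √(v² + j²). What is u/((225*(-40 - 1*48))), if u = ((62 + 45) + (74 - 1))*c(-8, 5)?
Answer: -√89/110 ≈ -0.085763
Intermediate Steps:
c(v, j) = √(j² + v²)
u = 180*√89 (u = ((62 + 45) + (74 - 1))*√(5² + (-8)²) = (107 + 73)*√(25 + 64) = 180*√89 ≈ 1698.1)
u/((225*(-40 - 1*48))) = (180*√89)/((225*(-40 - 1*48))) = (180*√89)/((225*(-40 - 48))) = (180*√89)/((225*(-88))) = (180*√89)/(-19800) = (180*√89)*(-1/19800) = -√89/110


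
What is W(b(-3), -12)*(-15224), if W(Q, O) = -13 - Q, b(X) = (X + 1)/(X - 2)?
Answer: 1020008/5 ≈ 2.0400e+5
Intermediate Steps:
b(X) = (1 + X)/(-2 + X)
W(b(-3), -12)*(-15224) = (-13 - (1 - 3)/(-2 - 3))*(-15224) = (-13 - (-2)/(-5))*(-15224) = (-13 - (-1)*(-2)/5)*(-15224) = (-13 - 1*⅖)*(-15224) = (-13 - ⅖)*(-15224) = -67/5*(-15224) = 1020008/5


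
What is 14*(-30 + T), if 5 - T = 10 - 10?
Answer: -350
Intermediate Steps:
T = 5 (T = 5 - (10 - 10) = 5 - 1*0 = 5 + 0 = 5)
14*(-30 + T) = 14*(-30 + 5) = 14*(-25) = -350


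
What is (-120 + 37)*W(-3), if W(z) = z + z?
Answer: 498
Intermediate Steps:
W(z) = 2*z
(-120 + 37)*W(-3) = (-120 + 37)*(2*(-3)) = -83*(-6) = 498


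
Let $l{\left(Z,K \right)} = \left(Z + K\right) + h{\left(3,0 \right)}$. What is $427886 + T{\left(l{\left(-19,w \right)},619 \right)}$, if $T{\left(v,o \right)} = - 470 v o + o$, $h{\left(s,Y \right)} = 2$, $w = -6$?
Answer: $7119895$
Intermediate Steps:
$l{\left(Z,K \right)} = 2 + K + Z$ ($l{\left(Z,K \right)} = \left(Z + K\right) + 2 = \left(K + Z\right) + 2 = 2 + K + Z$)
$T{\left(v,o \right)} = o - 470 o v$ ($T{\left(v,o \right)} = - 470 o v + o = o - 470 o v$)
$427886 + T{\left(l{\left(-19,w \right)},619 \right)} = 427886 + 619 \left(1 - 470 \left(2 - 6 - 19\right)\right) = 427886 + 619 \left(1 - -10810\right) = 427886 + 619 \left(1 + 10810\right) = 427886 + 619 \cdot 10811 = 427886 + 6692009 = 7119895$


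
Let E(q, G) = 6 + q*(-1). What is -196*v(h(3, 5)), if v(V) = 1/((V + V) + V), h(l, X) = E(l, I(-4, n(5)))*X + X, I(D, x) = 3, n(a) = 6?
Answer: -49/15 ≈ -3.2667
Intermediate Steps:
E(q, G) = 6 - q
h(l, X) = X + X*(6 - l) (h(l, X) = (6 - l)*X + X = X*(6 - l) + X = X + X*(6 - l))
v(V) = 1/(3*V) (v(V) = 1/(2*V + V) = 1/(3*V))
-196*v(h(3, 5)) = -196/(3*(5*(7 - 1*3))) = -196/(3*(5*(7 - 3))) = -196/(3*(5*4)) = -196/(3*20) = -196*1/60 = -49/15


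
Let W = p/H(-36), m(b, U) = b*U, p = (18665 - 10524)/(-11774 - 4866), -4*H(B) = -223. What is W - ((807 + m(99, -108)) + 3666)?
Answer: 5769233779/927680 ≈ 6219.0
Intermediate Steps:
H(B) = 223/4 (H(B) = -¼*(-223) = 223/4)
p = -8141/16640 (p = 8141/(-16640) = 8141*(-1/16640) = -8141/16640 ≈ -0.48924)
m(b, U) = U*b
W = -8141/927680 (W = -8141/(16640*223/4) = -8141/16640*4/223 = -8141/927680 ≈ -0.0087757)
W - ((807 + m(99, -108)) + 3666) = -8141/927680 - ((807 - 108*99) + 3666) = -8141/927680 - ((807 - 10692) + 3666) = -8141/927680 - (-9885 + 3666) = -8141/927680 - 1*(-6219) = -8141/927680 + 6219 = 5769233779/927680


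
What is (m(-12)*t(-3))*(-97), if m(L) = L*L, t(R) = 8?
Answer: -111744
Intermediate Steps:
m(L) = L²
(m(-12)*t(-3))*(-97) = ((-12)²*8)*(-97) = (144*8)*(-97) = 1152*(-97) = -111744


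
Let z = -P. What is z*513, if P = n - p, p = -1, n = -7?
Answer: 3078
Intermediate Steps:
P = -6 (P = -7 - 1*(-1) = -7 + 1 = -6)
z = 6 (z = -1*(-6) = 6)
z*513 = 6*513 = 3078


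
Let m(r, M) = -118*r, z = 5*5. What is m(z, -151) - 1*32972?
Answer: -35922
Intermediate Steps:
z = 25
m(z, -151) - 1*32972 = -118*25 - 1*32972 = -2950 - 32972 = -35922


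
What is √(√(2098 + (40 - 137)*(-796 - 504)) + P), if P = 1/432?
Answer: √(3 + 1296*√128198)/36 ≈ 18.922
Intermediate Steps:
P = 1/432 ≈ 0.0023148
√(√(2098 + (40 - 137)*(-796 - 504)) + P) = √(√(2098 + (40 - 137)*(-796 - 504)) + 1/432) = √(√(2098 - 97*(-1300)) + 1/432) = √(√(2098 + 126100) + 1/432) = √(√128198 + 1/432) = √(1/432 + √128198)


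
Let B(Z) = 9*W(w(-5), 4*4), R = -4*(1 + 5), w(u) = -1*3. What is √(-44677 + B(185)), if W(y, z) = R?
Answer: I*√44893 ≈ 211.88*I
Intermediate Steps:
w(u) = -3
R = -24 (R = -4*6 = -24)
W(y, z) = -24
B(Z) = -216 (B(Z) = 9*(-24) = -216)
√(-44677 + B(185)) = √(-44677 - 216) = √(-44893) = I*√44893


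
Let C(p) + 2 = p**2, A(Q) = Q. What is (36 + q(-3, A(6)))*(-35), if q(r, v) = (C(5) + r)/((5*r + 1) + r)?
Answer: -20720/17 ≈ -1218.8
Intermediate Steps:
C(p) = -2 + p**2
q(r, v) = (23 + r)/(1 + 6*r) (q(r, v) = ((-2 + 5**2) + r)/((5*r + 1) + r) = ((-2 + 25) + r)/((1 + 5*r) + r) = (23 + r)/(1 + 6*r))
(36 + q(-3, A(6)))*(-35) = (36 + (23 - 3)/(1 + 6*(-3)))*(-35) = (36 + 20/(1 - 18))*(-35) = (36 + 20/(-17))*(-35) = (36 - 1/17*20)*(-35) = (36 - 20/17)*(-35) = (592/17)*(-35) = -20720/17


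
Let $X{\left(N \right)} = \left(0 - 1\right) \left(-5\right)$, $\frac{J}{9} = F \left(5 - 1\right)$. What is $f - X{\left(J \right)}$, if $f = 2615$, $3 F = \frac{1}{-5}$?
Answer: $2610$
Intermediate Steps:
$F = - \frac{1}{15}$ ($F = \frac{1}{3 \left(-5\right)} = \frac{1}{3} \left(- \frac{1}{5}\right) = - \frac{1}{15} \approx -0.066667$)
$J = - \frac{12}{5}$ ($J = 9 \left(- \frac{5 - 1}{15}\right) = 9 \left(\left(- \frac{1}{15}\right) 4\right) = 9 \left(- \frac{4}{15}\right) = - \frac{12}{5} \approx -2.4$)
$X{\left(N \right)} = 5$ ($X{\left(N \right)} = \left(-1\right) \left(-5\right) = 5$)
$f - X{\left(J \right)} = 2615 - 5 = 2610$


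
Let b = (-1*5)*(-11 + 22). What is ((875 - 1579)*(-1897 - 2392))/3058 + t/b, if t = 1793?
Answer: 663583/695 ≈ 954.80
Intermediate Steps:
b = -55 (b = -5*11 = -55)
((875 - 1579)*(-1897 - 2392))/3058 + t/b = ((875 - 1579)*(-1897 - 2392))/3058 + 1793/(-55) = -704*(-4289)*(1/3058) + 1793*(-1/55) = 3019456*(1/3058) - 163/5 = 137248/139 - 163/5 = 663583/695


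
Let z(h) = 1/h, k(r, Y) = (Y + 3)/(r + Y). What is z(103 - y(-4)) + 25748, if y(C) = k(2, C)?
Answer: 5278342/205 ≈ 25748.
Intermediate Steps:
k(r, Y) = (3 + Y)/(Y + r)
y(C) = (3 + C)/(2 + C) (y(C) = (3 + C)/(C + 2) = (3 + C)/(2 + C))
z(103 - y(-4)) + 25748 = 1/(103 - (3 - 4)/(2 - 4)) + 25748 = 1/(103 - (-1)/(-2)) + 25748 = 1/(103 - (-1)*(-1)/2) + 25748 = 1/(103 - 1*½) + 25748 = 1/(103 - ½) + 25748 = 1/(205/2) + 25748 = 2/205 + 25748 = 5278342/205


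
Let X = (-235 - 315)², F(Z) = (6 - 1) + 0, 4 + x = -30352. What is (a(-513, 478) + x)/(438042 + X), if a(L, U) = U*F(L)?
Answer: -13983/370271 ≈ -0.037764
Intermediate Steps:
x = -30356 (x = -4 - 30352 = -30356)
F(Z) = 5 (F(Z) = 5 + 0 = 5)
X = 302500 (X = (-550)² = 302500)
a(L, U) = 5*U (a(L, U) = U*5 = 5*U)
(a(-513, 478) + x)/(438042 + X) = (5*478 - 30356)/(438042 + 302500) = (2390 - 30356)/740542 = -27966*1/740542 = -13983/370271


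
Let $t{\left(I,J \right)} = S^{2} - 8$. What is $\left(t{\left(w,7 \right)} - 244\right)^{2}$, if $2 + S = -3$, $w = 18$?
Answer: $51529$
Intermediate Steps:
$S = -5$ ($S = -2 - 3 = -5$)
$t{\left(I,J \right)} = 17$ ($t{\left(I,J \right)} = \left(-5\right)^{2} - 8 = 25 - 8 = 17$)
$\left(t{\left(w,7 \right)} - 244\right)^{2} = \left(17 - 244\right)^{2} = \left(-227\right)^{2} = 51529$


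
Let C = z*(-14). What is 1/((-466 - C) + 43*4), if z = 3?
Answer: -1/252 ≈ -0.0039683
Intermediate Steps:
C = -42 (C = 3*(-14) = -42)
1/((-466 - C) + 43*4) = 1/((-466 - 1*(-42)) + 43*4) = 1/((-466 + 42) + 172) = 1/(-424 + 172) = 1/(-252) = -1/252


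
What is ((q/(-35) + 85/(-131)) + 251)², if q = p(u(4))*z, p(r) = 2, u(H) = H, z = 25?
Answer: 52103540644/840889 ≈ 61962.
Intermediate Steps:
q = 50 (q = 2*25 = 50)
((q/(-35) + 85/(-131)) + 251)² = ((50/(-35) + 85/(-131)) + 251)² = ((50*(-1/35) + 85*(-1/131)) + 251)² = ((-10/7 - 85/131) + 251)² = (-1905/917 + 251)² = (228262/917)² = 52103540644/840889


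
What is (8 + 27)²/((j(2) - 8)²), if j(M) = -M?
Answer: 49/4 ≈ 12.250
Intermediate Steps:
(8 + 27)²/((j(2) - 8)²) = (8 + 27)²/((-1*2 - 8)²) = 35²/((-2 - 8)²) = 1225/((-10)²) = 1225/100 = 1225*(1/100) = 49/4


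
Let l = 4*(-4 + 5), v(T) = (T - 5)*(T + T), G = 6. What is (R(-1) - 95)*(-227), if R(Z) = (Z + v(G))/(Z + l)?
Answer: 62198/3 ≈ 20733.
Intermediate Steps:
v(T) = 2*T*(-5 + T) (v(T) = (-5 + T)*(2*T) = 2*T*(-5 + T))
l = 4 (l = 4*1 = 4)
R(Z) = (12 + Z)/(4 + Z) (R(Z) = (Z + 2*6*(-5 + 6))/(Z + 4) = (Z + 2*6*1)/(4 + Z) = (Z + 12)/(4 + Z) = (12 + Z)/(4 + Z))
(R(-1) - 95)*(-227) = ((12 - 1)/(4 - 1) - 95)*(-227) = (11/3 - 95)*(-227) = -274/3*(-227) = 62198/3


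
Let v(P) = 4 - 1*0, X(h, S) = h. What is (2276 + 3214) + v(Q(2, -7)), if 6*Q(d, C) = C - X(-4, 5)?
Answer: 5494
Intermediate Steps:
Q(d, C) = ⅔ + C/6 (Q(d, C) = (C - 1*(-4))/6 = (C + 4)/6 = (4 + C)/6 = ⅔ + C/6)
v(P) = 4 (v(P) = 4 + 0 = 4)
(2276 + 3214) + v(Q(2, -7)) = (2276 + 3214) + 4 = 5490 + 4 = 5494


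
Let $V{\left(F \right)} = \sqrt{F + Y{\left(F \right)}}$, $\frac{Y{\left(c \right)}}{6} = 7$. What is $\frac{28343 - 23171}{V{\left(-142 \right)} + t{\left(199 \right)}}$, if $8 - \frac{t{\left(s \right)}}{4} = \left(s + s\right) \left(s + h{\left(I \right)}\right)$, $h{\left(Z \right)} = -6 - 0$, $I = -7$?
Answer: $- \frac{397240632}{23596646569} - \frac{12930 i}{23596646569} \approx -0.016835 - 5.4796 \cdot 10^{-7} i$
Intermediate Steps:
$Y{\left(c \right)} = 42$ ($Y{\left(c \right)} = 6 \cdot 7 = 42$)
$h{\left(Z \right)} = -6$ ($h{\left(Z \right)} = -6 + 0 = -6$)
$V{\left(F \right)} = \sqrt{42 + F}$ ($V{\left(F \right)} = \sqrt{F + 42} = \sqrt{42 + F}$)
$t{\left(s \right)} = 32 - 8 s \left(-6 + s\right)$ ($t{\left(s \right)} = 32 - 4 \left(s + s\right) \left(s - 6\right) = 32 - 4 \cdot 2 s \left(-6 + s\right) = 32 - 8 s \left(-6 + s\right)$)
$\frac{28343 - 23171}{V{\left(-142 \right)} + t{\left(199 \right)}} = \frac{28343 - 23171}{\sqrt{42 - 142} + \left(32 - 8 \cdot 199^{2} + 48 \cdot 199\right)} = \frac{5172}{\sqrt{-100} + \left(32 - 316808 + 9552\right)} = \frac{5172}{10 i + \left(32 - 316808 + 9552\right)} = \frac{5172}{10 i - 307224} = \frac{5172}{-307224 + 10 i} = 5172 \frac{-307224 - 10 i}{94386586276} = \frac{1293 \left(-307224 - 10 i\right)}{23596646569}$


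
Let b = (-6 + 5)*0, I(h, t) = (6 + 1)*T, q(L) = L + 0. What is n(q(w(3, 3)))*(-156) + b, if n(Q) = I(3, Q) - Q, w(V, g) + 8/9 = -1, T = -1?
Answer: 2392/3 ≈ 797.33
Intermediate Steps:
w(V, g) = -17/9 (w(V, g) = -8/9 - 1 = -17/9)
q(L) = L
I(h, t) = -7 (I(h, t) = (6 + 1)*(-1) = 7*(-1) = -7)
n(Q) = -7 - Q
b = 0 (b = -1*0 = 0)
n(q(w(3, 3)))*(-156) + b = (-7 - 1*(-17/9))*(-156) + 0 = (-7 + 17/9)*(-156) + 0 = -46/9*(-156) + 0 = 2392/3 + 0 = 2392/3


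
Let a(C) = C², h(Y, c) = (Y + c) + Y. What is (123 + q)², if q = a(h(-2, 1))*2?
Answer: 19881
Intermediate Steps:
h(Y, c) = c + 2*Y
q = 18 (q = (1 + 2*(-2))²*2 = (1 - 4)²*2 = (-3)²*2 = 9*2 = 18)
(123 + q)² = (123 + 18)² = 141² = 19881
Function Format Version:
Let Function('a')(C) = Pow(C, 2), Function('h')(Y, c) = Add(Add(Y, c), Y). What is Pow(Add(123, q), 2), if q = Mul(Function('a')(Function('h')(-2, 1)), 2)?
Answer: 19881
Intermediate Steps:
Function('h')(Y, c) = Add(c, Mul(2, Y))
q = 18 (q = Mul(Pow(Add(1, Mul(2, -2)), 2), 2) = Mul(Pow(Add(1, -4), 2), 2) = Mul(Pow(-3, 2), 2) = Mul(9, 2) = 18)
Pow(Add(123, q), 2) = Pow(Add(123, 18), 2) = Pow(141, 2) = 19881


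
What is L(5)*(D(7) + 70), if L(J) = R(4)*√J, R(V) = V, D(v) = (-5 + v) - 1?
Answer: 284*√5 ≈ 635.04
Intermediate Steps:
D(v) = -6 + v
L(J) = 4*√J
L(5)*(D(7) + 70) = (4*√5)*((-6 + 7) + 70) = (4*√5)*(1 + 70) = (4*√5)*71 = 284*√5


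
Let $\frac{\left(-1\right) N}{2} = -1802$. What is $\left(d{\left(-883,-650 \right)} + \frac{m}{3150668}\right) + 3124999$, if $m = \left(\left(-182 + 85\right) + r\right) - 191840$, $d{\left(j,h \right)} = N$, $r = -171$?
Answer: $\frac{2464297291174}{787667} \approx 3.1286 \cdot 10^{6}$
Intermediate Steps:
$N = 3604$ ($N = \left(-2\right) \left(-1802\right) = 3604$)
$d{\left(j,h \right)} = 3604$
$m = -192108$ ($m = \left(\left(-182 + 85\right) - 171\right) - 191840 = \left(-97 - 171\right) - 191840 = -268 - 191840 = -192108$)
$\left(d{\left(-883,-650 \right)} + \frac{m}{3150668}\right) + 3124999 = \left(3604 - \frac{192108}{3150668}\right) + 3124999 = \left(3604 - \frac{48027}{787667}\right) + 3124999 = \frac{2838703841}{787667} + 3124999 = \frac{2464297291174}{787667}$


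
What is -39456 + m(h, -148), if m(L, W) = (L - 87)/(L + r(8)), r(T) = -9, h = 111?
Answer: -670748/17 ≈ -39456.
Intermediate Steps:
m(L, W) = (-87 + L)/(-9 + L) (m(L, W) = (L - 87)/(L - 9) = (-87 + L)/(-9 + L))
-39456 + m(h, -148) = -39456 + (-87 + 111)/(-9 + 111) = -39456 + 24/102 = -39456 + (1/102)*24 = -39456 + 4/17 = -670748/17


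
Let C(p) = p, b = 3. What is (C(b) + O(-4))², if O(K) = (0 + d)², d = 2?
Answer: 49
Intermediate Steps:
O(K) = 4 (O(K) = (0 + 2)² = 2² = 4)
(C(b) + O(-4))² = (3 + 4)² = 7² = 49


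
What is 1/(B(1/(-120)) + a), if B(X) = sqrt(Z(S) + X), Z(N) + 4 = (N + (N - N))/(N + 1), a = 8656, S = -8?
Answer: 7271040/62938124647 - 2*I*sqrt(505470)/62938124647 ≈ 0.00011553 - 2.2592e-8*I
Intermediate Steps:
Z(N) = -4 + N/(1 + N) (Z(N) = -4 + (N + (N - N))/(N + 1) = -4 + (N + 0)/(1 + N) = -4 + N/(1 + N))
B(X) = sqrt(-20/7 + X) (B(X) = sqrt((-4 - 3*(-8))/(1 - 8) + X) = sqrt((-4 + 24)/(-7) + X) = sqrt(-1/7*20 + X) = sqrt(-20/7 + X))
1/(B(1/(-120)) + a) = 1/(sqrt(-140 + 49/(-120))/7 + 8656) = 1/(sqrt(-140 + 49*(-1/120))/7 + 8656) = 1/(sqrt(-140 - 49/120)/7 + 8656) = 1/(sqrt(-16849/120)/7 + 8656) = 1/((I*sqrt(505470)/60)/7 + 8656) = 1/(I*sqrt(505470)/420 + 8656) = 1/(8656 + I*sqrt(505470)/420)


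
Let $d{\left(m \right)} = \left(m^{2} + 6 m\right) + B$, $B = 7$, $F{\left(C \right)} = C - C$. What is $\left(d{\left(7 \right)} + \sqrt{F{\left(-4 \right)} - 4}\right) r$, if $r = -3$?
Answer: $-294 - 6 i \approx -294.0 - 6.0 i$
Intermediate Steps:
$F{\left(C \right)} = 0$
$d{\left(m \right)} = 7 + m^{2} + 6 m$ ($d{\left(m \right)} = \left(m^{2} + 6 m\right) + 7 = 7 + m^{2} + 6 m$)
$\left(d{\left(7 \right)} + \sqrt{F{\left(-4 \right)} - 4}\right) r = \left(\left(7 + 7^{2} + 6 \cdot 7\right) + \sqrt{0 - 4}\right) \left(-3\right) = \left(\left(7 + 49 + 42\right) + \sqrt{-4}\right) \left(-3\right) = \left(98 + 2 i\right) \left(-3\right) = -294 - 6 i$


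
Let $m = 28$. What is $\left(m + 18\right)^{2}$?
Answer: $2116$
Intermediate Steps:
$\left(m + 18\right)^{2} = \left(28 + 18\right)^{2} = 46^{2} = 2116$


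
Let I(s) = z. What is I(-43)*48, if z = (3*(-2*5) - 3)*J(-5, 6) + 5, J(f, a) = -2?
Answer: 3408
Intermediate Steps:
z = 71 (z = (3*(-2*5) - 3)*(-2) + 5 = (3*(-10) - 3)*(-2) + 5 = (-30 - 3)*(-2) + 5 = -33*(-2) + 5 = 66 + 5 = 71)
I(s) = 71
I(-43)*48 = 71*48 = 3408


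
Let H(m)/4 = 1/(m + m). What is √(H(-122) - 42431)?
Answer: 6*I*√4385717/61 ≈ 205.99*I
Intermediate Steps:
H(m) = 2/m (H(m) = 4/(m + m) = 4/((2*m)) = 4*(1/(2*m)) = 2/m)
√(H(-122) - 42431) = √(2/(-122) - 42431) = √(2*(-1/122) - 42431) = √(-1/61 - 42431) = √(-2588292/61) = 6*I*√4385717/61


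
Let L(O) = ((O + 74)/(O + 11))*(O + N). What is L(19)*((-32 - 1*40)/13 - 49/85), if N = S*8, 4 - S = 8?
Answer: 209467/850 ≈ 246.43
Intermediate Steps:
S = -4 (S = 4 - 1*8 = 4 - 8 = -4)
N = -32 (N = -4*8 = -32)
L(O) = (-32 + O)*(74 + O)/(11 + O) (L(O) = ((O + 74)/(O + 11))*(O - 32) = ((74 + O)/(11 + O))*(-32 + O) = (-32 + O)*(74 + O)/(11 + O))
L(19)*((-32 - 1*40)/13 - 49/85) = ((-2368 + 19² + 42*19)/(11 + 19))*((-32 - 1*40)/13 - 49/85) = ((-2368 + 361 + 798)/30)*((-32 - 40)*(1/13) - 49*1/85) = ((1/30)*(-1209))*(-72*1/13 - 49/85) = -403*(-72/13 - 49/85)/10 = -403/10*(-6757/1105) = 209467/850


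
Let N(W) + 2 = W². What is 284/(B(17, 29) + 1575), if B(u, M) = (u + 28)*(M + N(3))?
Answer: 4/45 ≈ 0.088889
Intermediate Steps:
N(W) = -2 + W²
B(u, M) = (7 + M)*(28 + u) (B(u, M) = (u + 28)*(M + (-2 + 3²)) = (28 + u)*(M + (-2 + 9)) = (28 + u)*(M + 7) = (28 + u)*(7 + M) = (7 + M)*(28 + u))
284/(B(17, 29) + 1575) = 284/((196 + 7*17 + 28*29 + 29*17) + 1575) = 284/((196 + 119 + 812 + 493) + 1575) = 284/(1620 + 1575) = 284/3195 = 284*(1/3195) = 4/45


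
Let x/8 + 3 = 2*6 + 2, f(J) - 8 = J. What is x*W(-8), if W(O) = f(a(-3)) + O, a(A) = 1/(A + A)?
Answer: -44/3 ≈ -14.667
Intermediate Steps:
a(A) = 1/(2*A)
f(J) = 8 + J
W(O) = 47/6 + O (W(O) = (8 + (1/2)/(-3)) + O = (8 + (1/2)*(-1/3)) + O = (8 - 1/6) + O = 47/6 + O)
x = 88 (x = -24 + 8*(2*6 + 2) = -24 + 8*(12 + 2) = -24 + 8*14 = -24 + 112 = 88)
x*W(-8) = 88*(47/6 - 8) = 88*(-1/6) = -44/3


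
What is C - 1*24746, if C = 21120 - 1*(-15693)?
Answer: 12067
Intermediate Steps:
C = 36813 (C = 21120 + 15693 = 36813)
C - 1*24746 = 36813 - 1*24746 = 36813 - 24746 = 12067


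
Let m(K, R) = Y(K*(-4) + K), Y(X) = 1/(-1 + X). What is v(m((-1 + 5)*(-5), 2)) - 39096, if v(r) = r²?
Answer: -136093175/3481 ≈ -39096.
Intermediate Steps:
m(K, R) = 1/(-1 - 3*K) (m(K, R) = 1/(-1 + (K*(-4) + K)) = 1/(-1 + (-4*K + K)) = 1/(-1 - 3*K))
v(m((-1 + 5)*(-5), 2)) - 39096 = (-1/(1 + 3*((-1 + 5)*(-5))))² - 39096 = (-1/(1 + 3*(4*(-5))))² - 39096 = (-1/(1 + 3*(-20)))² - 39096 = (-1/(1 - 60))² - 39096 = (-1/(-59))² - 39096 = (-1*(-1/59))² - 39096 = (1/59)² - 39096 = 1/3481 - 39096 = -136093175/3481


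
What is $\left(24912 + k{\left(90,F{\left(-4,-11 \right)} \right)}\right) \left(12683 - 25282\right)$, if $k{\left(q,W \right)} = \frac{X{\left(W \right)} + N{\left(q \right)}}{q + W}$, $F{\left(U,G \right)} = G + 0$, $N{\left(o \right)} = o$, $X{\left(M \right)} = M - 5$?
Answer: $- \frac{24796369078}{79} \approx -3.1388 \cdot 10^{8}$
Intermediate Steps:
$X{\left(M \right)} = -5 + M$ ($X{\left(M \right)} = M - 5 = -5 + M$)
$F{\left(U,G \right)} = G$
$k{\left(q,W \right)} = \frac{-5 + W + q}{W + q}$ ($k{\left(q,W \right)} = \frac{\left(-5 + W\right) + q}{q + W} = \frac{-5 + W + q}{W + q}$)
$\left(24912 + k{\left(90,F{\left(-4,-11 \right)} \right)}\right) \left(12683 - 25282\right) = \left(24912 + \frac{-5 - 11 + 90}{-11 + 90}\right) \left(12683 - 25282\right) = \left(24912 + \frac{1}{79} \cdot 74\right) \left(-12599\right) = \left(24912 + \frac{74}{79}\right) \left(-12599\right) = \frac{1968122}{79} \left(-12599\right) = - \frac{24796369078}{79}$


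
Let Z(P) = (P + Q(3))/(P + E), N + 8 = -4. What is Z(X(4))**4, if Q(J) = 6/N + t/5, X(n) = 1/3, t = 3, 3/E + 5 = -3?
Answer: 7311616/625 ≈ 11699.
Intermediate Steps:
E = -3/8 (E = 3/(-5 - 3) = 3/(-8) = 3*(-1/8) = -3/8 ≈ -0.37500)
N = -12 (N = -8 - 4 = -12)
X(n) = 1/3 (X(n) = 1*(1/3) = 1/3)
Q(J) = 1/10 (Q(J) = 6/(-12) + 3/5 = 6*(-1/12) + 3*(1/5) = -1/2 + 3/5 = 1/10)
Z(P) = (1/10 + P)/(-3/8 + P) (Z(P) = (P + 1/10)/(P - 3/8) = (1/10 + P)/(-3/8 + P))
Z(X(4))**4 = (4*(1 + 10*(1/3))/(5*(-3 + 8*(1/3))))**4 = (4*(1 + 10/3)/(5*(-3 + 8/3)))**4 = ((4/5)*(13/3)/(-1/3))**4 = ((4/5)*(-3)*(13/3))**4 = (-52/5)**4 = 7311616/625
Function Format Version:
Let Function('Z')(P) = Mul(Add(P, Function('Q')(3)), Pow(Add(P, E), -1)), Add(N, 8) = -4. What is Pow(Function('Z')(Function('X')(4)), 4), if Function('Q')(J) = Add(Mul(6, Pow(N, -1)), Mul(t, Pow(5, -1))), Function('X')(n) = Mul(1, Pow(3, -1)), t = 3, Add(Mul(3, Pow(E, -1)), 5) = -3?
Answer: Rational(7311616, 625) ≈ 11699.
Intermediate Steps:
E = Rational(-3, 8) (E = Mul(3, Pow(Add(-5, -3), -1)) = Mul(3, Pow(-8, -1)) = Mul(3, Rational(-1, 8)) = Rational(-3, 8) ≈ -0.37500)
N = -12 (N = Add(-8, -4) = -12)
Function('X')(n) = Rational(1, 3) (Function('X')(n) = Mul(1, Rational(1, 3)) = Rational(1, 3))
Function('Q')(J) = Rational(1, 10) (Function('Q')(J) = Add(Mul(6, Pow(-12, -1)), Mul(3, Pow(5, -1))) = Add(Mul(6, Rational(-1, 12)), Mul(3, Rational(1, 5))) = Add(Rational(-1, 2), Rational(3, 5)) = Rational(1, 10))
Function('Z')(P) = Mul(Pow(Add(Rational(-3, 8), P), -1), Add(Rational(1, 10), P)) (Function('Z')(P) = Mul(Add(P, Rational(1, 10)), Pow(Add(P, Rational(-3, 8)), -1)) = Mul(Add(Rational(1, 10), P), Pow(Add(Rational(-3, 8), P), -1)) = Mul(Pow(Add(Rational(-3, 8), P), -1), Add(Rational(1, 10), P)))
Pow(Function('Z')(Function('X')(4)), 4) = Pow(Mul(Rational(4, 5), Pow(Add(-3, Mul(8, Rational(1, 3))), -1), Add(1, Mul(10, Rational(1, 3)))), 4) = Pow(Mul(Rational(4, 5), Pow(Add(-3, Rational(8, 3)), -1), Add(1, Rational(10, 3))), 4) = Pow(Mul(Rational(4, 5), Pow(Rational(-1, 3), -1), Rational(13, 3)), 4) = Pow(Mul(Rational(4, 5), -3, Rational(13, 3)), 4) = Pow(Rational(-52, 5), 4) = Rational(7311616, 625)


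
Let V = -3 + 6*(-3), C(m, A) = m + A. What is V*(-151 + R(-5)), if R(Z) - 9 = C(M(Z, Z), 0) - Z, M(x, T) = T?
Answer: 2982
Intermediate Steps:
C(m, A) = A + m
V = -21 (V = -3 - 18 = -21)
R(Z) = 9 (R(Z) = 9 + ((0 + Z) - Z) = 9 + (Z - Z) = 9 + 0 = 9)
V*(-151 + R(-5)) = -21*(-151 + 9) = -21*(-142) = 2982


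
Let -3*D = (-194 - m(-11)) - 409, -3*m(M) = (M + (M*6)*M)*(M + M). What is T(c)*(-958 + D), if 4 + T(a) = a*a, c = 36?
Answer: 11520764/9 ≈ 1.2801e+6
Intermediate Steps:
m(M) = -2*M*(M + 6*M**2)/3 (m(M) = -(M + (M*6)*M)*(M + M)/3 = -(M + (6*M)*M)*2*M/3 = -(M + 6*M**2)*2*M/3 = -2*M*(M + 6*M**2)/3)
T(a) = -4 + a**2 (T(a) = -4 + a*a = -4 + a**2)
D = 17539/9 (D = -((-194 - (-11)**2*(-2/3 - 4*(-11))) - 409)/3 = -((-194 - 121*(-2/3 + 44)) - 409)/3 = -((-194 - 121*130/3) - 409)/3 = -((-194 - 1*15730/3) - 409)/3 = -((-194 - 15730/3) - 409)/3 = -(-16312/3 - 409)/3 = -1/3*(-17539/3) = 17539/9 ≈ 1948.8)
T(c)*(-958 + D) = (-4 + 36**2)*(-958 + 17539/9) = (-4 + 1296)*(8917/9) = 1292*(8917/9) = 11520764/9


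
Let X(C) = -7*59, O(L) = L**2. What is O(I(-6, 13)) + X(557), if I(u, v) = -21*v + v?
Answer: 67187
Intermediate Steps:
I(u, v) = -20*v
X(C) = -413
O(I(-6, 13)) + X(557) = (-20*13)**2 - 413 = (-260)**2 - 413 = 67600 - 413 = 67187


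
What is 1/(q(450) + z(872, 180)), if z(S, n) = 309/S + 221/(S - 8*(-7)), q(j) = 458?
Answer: 101152/46387549 ≈ 0.0021806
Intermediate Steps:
z(S, n) = 221/(56 + S) + 309/S (z(S, n) = 309/S + 221/(S + 56) = 309/S + 221/(56 + S) = 221/(56 + S) + 309/S)
1/(q(450) + z(872, 180)) = 1/(458 + 2*(8652 + 265*872)/(872*(56 + 872))) = 1/(458 + 2*(1/872)*(8652 + 231080)/928) = 1/(458 + 2*(1/872)*(1/928)*239732) = 1/(458 + 59933/101152) = 1/(46387549/101152) = 101152/46387549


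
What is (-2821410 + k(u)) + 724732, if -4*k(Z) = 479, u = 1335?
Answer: -8387191/4 ≈ -2.0968e+6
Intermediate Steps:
k(Z) = -479/4 (k(Z) = -1/4*479 = -479/4)
(-2821410 + k(u)) + 724732 = (-2821410 - 479/4) + 724732 = -11286119/4 + 724732 = -8387191/4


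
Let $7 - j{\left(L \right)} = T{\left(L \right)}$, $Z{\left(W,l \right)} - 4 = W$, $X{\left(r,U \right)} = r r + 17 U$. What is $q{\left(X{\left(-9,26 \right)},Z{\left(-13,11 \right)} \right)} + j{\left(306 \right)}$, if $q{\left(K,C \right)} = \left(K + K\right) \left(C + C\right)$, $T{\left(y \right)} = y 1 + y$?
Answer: $-19433$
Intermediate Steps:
$X{\left(r,U \right)} = r^{2} + 17 U$
$Z{\left(W,l \right)} = 4 + W$
$T{\left(y \right)} = 2 y$ ($T{\left(y \right)} = y + y = 2 y$)
$j{\left(L \right)} = 7 - 2 L$
$q{\left(K,C \right)} = 4 C K$ ($q{\left(K,C \right)} = 2 K 2 C = 4 C K$)
$q{\left(X{\left(-9,26 \right)},Z{\left(-13,11 \right)} \right)} + j{\left(306 \right)} = 4 \left(4 - 13\right) \left(\left(-9\right)^{2} + 17 \cdot 26\right) + \left(7 - 612\right) = 4 \left(-9\right) \left(81 + 442\right) + \left(7 - 612\right) = 4 \left(-9\right) 523 - 605 = -18828 - 605 = -19433$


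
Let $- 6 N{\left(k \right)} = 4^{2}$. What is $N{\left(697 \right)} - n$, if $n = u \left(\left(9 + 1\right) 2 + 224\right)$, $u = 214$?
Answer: $- \frac{156656}{3} \approx -52219.0$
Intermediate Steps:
$N{\left(k \right)} = - \frac{8}{3}$ ($N{\left(k \right)} = - \frac{4^{2}}{6} = \left(- \frac{1}{6}\right) 16 = - \frac{8}{3}$)
$n = 52216$ ($n = 214 \left(\left(9 + 1\right) 2 + 224\right) = 214 \left(10 \cdot 2 + 224\right) = 214 \left(20 + 224\right) = 214 \cdot 244 = 52216$)
$N{\left(697 \right)} - n = - \frac{8}{3} - 52216 = - \frac{156656}{3}$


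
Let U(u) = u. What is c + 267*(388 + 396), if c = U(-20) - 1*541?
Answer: 208767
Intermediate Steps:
c = -561 (c = -20 - 1*541 = -20 - 541 = -561)
c + 267*(388 + 396) = -561 + 267*(388 + 396) = -561 + 267*784 = -561 + 209328 = 208767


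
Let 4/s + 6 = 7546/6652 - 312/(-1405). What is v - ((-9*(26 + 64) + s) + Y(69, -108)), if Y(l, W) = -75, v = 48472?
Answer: 1071036125991/21699403 ≈ 49358.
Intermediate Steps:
s = -18692120/21699403 (s = 4/(-6 + (7546/6652 - 312/(-1405))) = 4/(-6 + (7546*(1/6652) - 312*(-1/1405))) = 4/(-6 + (3773/3326 + 312/1405)) = 4/(-6 + 6338777/4673030) = 4/(-21699403/4673030) = 4*(-4673030/21699403) = -18692120/21699403 ≈ -0.86141)
v - ((-9*(26 + 64) + s) + Y(69, -108)) = 48472 - ((-9*(26 + 64) - 18692120/21699403) - 75) = 48472 - ((-9*90 - 18692120/21699403) - 75) = 48472 - ((-810 - 18692120/21699403) - 75) = 48472 - (-17595208550/21699403 - 75) = 48472 - 1*(-19222663775/21699403) = 48472 + 19222663775/21699403 = 1071036125991/21699403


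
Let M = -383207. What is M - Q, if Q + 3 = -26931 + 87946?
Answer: -444219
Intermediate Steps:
Q = 61012 (Q = -3 + (-26931 + 87946) = -3 + 61015 = 61012)
M - Q = -383207 - 1*61012 = -383207 - 61012 = -444219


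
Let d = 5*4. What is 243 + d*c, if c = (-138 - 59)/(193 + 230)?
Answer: 98849/423 ≈ 233.69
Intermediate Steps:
d = 20
c = -197/423 ≈ -0.46572
243 + d*c = 243 + 20*(-197/423) = 243 - 3940/423 = 98849/423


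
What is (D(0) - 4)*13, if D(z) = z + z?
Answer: -52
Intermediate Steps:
D(z) = 2*z
(D(0) - 4)*13 = (2*0 - 4)*13 = (0 - 4)*13 = -4*13 = -52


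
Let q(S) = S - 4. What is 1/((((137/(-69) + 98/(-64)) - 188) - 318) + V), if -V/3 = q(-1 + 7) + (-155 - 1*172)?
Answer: 2208/1027787 ≈ 0.0021483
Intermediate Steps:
q(S) = -4 + S
V = 975 (V = -3*((-4 + (-1 + 7)) + (-155 - 1*172)) = -3*((-4 + 6) + (-155 - 172)) = -3*(2 - 327) = -3*(-325) = 975)
1/((((137/(-69) + 98/(-64)) - 188) - 318) + V) = 1/((((137/(-69) + 98/(-64)) - 188) - 318) + 975) = 1/((((137*(-1/69) + 98*(-1/64)) - 188) - 318) + 975) = 1/((((-137/69 - 49/32) - 188) - 318) + 975) = 1/(((-7765/2208 - 188) - 318) + 975) = 1/((-422869/2208 - 318) + 975) = 1/(-1125013/2208 + 975) = 1/(1027787/2208) = 2208/1027787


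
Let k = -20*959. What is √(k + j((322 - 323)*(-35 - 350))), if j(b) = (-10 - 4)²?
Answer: 2*I*√4746 ≈ 137.78*I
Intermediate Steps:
j(b) = 196 (j(b) = (-14)² = 196)
k = -19180
√(k + j((322 - 323)*(-35 - 350))) = √(-19180 + 196) = √(-18984) = 2*I*√4746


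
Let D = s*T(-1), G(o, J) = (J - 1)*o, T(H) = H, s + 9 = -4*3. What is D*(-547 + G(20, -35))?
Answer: -26607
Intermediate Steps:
s = -21 (s = -9 - 4*3 = -9 - 12 = -21)
G(o, J) = o*(-1 + J) (G(o, J) = (-1 + J)*o = o*(-1 + J))
D = 21 (D = -21*(-1) = 21)
D*(-547 + G(20, -35)) = 21*(-547 + 20*(-1 - 35)) = 21*(-547 + 20*(-36)) = 21*(-547 - 720) = 21*(-1267) = -26607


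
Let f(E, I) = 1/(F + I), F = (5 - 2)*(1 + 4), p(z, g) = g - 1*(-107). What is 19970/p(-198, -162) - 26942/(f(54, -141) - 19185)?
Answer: -9617398522/26590421 ≈ -361.69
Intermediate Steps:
p(z, g) = 107 + g (p(z, g) = g + 107 = 107 + g)
F = 15 (F = 3*5 = 15)
f(E, I) = 1/(15 + I)
19970/p(-198, -162) - 26942/(f(54, -141) - 19185) = 19970/(107 - 162) - 26942/(1/(15 - 141) - 19185) = 19970/(-55) - 26942/(1/(-126) - 19185) = 19970*(-1/55) - 26942/(-1/126 - 19185) = -3994/11 - 26942/(-2417311/126) = -3994/11 - 26942*(-126/2417311) = -3994/11 + 3394692/2417311 = -9617398522/26590421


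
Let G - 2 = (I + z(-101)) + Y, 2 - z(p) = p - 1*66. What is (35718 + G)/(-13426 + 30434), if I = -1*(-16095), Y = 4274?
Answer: 28129/8504 ≈ 3.3077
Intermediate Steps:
I = 16095
z(p) = 68 - p (z(p) = 2 - (p - 1*66) = 2 - (p - 66) = 2 - (-66 + p) = 2 + (66 - p) = 68 - p)
G = 20540 (G = 2 + ((16095 + (68 - 1*(-101))) + 4274) = 2 + ((16095 + (68 + 101)) + 4274) = 2 + ((16095 + 169) + 4274) = 2 + (16264 + 4274) = 2 + 20538 = 20540)
(35718 + G)/(-13426 + 30434) = (35718 + 20540)/(-13426 + 30434) = 56258/17008 = 56258*(1/17008) = 28129/8504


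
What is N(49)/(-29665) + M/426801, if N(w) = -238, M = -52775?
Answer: -86117161/744767745 ≈ -0.11563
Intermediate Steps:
N(49)/(-29665) + M/426801 = -238/(-29665) - 52775/426801 = -238*(-1/29665) - 52775*1/426801 = 14/1745 - 52775/426801 = -86117161/744767745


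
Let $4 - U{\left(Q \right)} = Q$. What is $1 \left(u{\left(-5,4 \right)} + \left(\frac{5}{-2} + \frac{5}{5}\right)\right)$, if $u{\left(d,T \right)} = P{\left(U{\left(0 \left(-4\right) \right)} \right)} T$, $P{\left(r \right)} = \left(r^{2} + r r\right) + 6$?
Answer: $\frac{301}{2} \approx 150.5$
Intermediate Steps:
$U{\left(Q \right)} = 4 - Q$
$P{\left(r \right)} = 6 + 2 r^{2}$ ($P{\left(r \right)} = \left(r^{2} + r^{2}\right) + 6 = 2 r^{2} + 6 = 6 + 2 r^{2}$)
$u{\left(d,T \right)} = 38 T$ ($u{\left(d,T \right)} = \left(6 + 2 \left(4 - 0 \left(-4\right)\right)^{2}\right) T = \left(6 + 2 \left(4 - 0\right)^{2}\right) T = \left(6 + 2 \left(4 + 0\right)^{2}\right) T = \left(6 + 2 \cdot 4^{2}\right) T = \left(6 + 2 \cdot 16\right) T = \left(6 + 32\right) T = 38 T$)
$1 \left(u{\left(-5,4 \right)} + \left(\frac{5}{-2} + \frac{5}{5}\right)\right) = 1 \left(38 \cdot 4 + \left(\frac{5}{-2} + \frac{5}{5}\right)\right) = 1 \left(152 + \left(5 \left(- \frac{1}{2}\right) + 5 \cdot \frac{1}{5}\right)\right) = 1 \left(152 + \left(- \frac{5}{2} + 1\right)\right) = 1 \left(152 - \frac{3}{2}\right) = 1 \cdot \frac{301}{2} = \frac{301}{2}$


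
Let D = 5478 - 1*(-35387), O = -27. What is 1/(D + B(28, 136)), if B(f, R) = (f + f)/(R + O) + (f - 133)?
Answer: 109/4442896 ≈ 2.4534e-5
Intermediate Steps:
D = 40865 (D = 5478 + 35387 = 40865)
B(f, R) = -133 + f + 2*f/(-27 + R) (B(f, R) = (f + f)/(R - 27) + (f - 133) = (2*f)/(-27 + R) + (-133 + f) = 2*f/(-27 + R) + (-133 + f) = -133 + f + 2*f/(-27 + R))
1/(D + B(28, 136)) = 1/(40865 + (3591 - 133*136 - 25*28 + 136*28)/(-27 + 136)) = 1/(40865 + (3591 - 18088 - 700 + 3808)/109) = 1/(40865 + (1/109)*(-11389)) = 1/(40865 - 11389/109) = 1/(4442896/109) = 109/4442896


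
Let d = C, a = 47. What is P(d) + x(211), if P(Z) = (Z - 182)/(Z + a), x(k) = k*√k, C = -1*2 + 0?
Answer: -184/45 + 211*√211 ≈ 3060.9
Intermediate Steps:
C = -2 (C = -2 + 0 = -2)
x(k) = k^(3/2)
d = -2
P(Z) = (-182 + Z)/(47 + Z) (P(Z) = (Z - 182)/(Z + 47) = (-182 + Z)/(47 + Z))
P(d) + x(211) = (-182 - 2)/(47 - 2) + 211^(3/2) = -184/45 + 211*√211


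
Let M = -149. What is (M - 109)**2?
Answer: 66564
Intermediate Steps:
(M - 109)**2 = (-149 - 109)**2 = (-258)**2 = 66564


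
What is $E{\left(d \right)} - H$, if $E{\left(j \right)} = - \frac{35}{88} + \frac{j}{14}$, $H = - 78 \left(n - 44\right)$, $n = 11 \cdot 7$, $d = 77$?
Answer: $\frac{226961}{88} \approx 2579.1$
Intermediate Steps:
$n = 77$
$H = -2574$ ($H = - 78 \left(77 - 44\right) = \left(-78\right) 33 = -2574$)
$E{\left(j \right)} = - \frac{35}{88} + \frac{j}{14}$ ($E{\left(j \right)} = \left(-35\right) \frac{1}{88} + j \frac{1}{14} = - \frac{35}{88} + \frac{j}{14}$)
$E{\left(d \right)} - H = \left(- \frac{35}{88} + \frac{1}{14} \cdot 77\right) - -2574 = \left(- \frac{35}{88} + \frac{11}{2}\right) + 2574 = \frac{449}{88} + 2574 = \frac{226961}{88}$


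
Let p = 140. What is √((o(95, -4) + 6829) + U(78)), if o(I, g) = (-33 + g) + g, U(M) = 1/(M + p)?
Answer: √322593130/218 ≈ 82.389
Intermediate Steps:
U(M) = 1/(140 + M) (U(M) = 1/(M + 140) = 1/(140 + M))
o(I, g) = -33 + 2*g
√((o(95, -4) + 6829) + U(78)) = √(((-33 + 2*(-4)) + 6829) + 1/(140 + 78)) = √(((-33 - 8) + 6829) + 1/218) = √((-41 + 6829) + 1/218) = √(6788 + 1/218) = √(1479785/218) = √322593130/218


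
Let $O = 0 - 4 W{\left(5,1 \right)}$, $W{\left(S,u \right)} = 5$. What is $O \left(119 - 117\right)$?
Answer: $-40$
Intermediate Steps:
$O = -20$ ($O = 0 - 20 = -20$)
$O \left(119 - 117\right) = - 20 \left(119 - 117\right) = \left(-20\right) 2 = -40$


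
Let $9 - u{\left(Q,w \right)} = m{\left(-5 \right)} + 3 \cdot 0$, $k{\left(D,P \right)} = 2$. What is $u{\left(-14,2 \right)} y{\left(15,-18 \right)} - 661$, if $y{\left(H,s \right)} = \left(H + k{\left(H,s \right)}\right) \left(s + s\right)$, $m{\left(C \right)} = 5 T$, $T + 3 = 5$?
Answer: $-49$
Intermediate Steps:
$T = 2$ ($T = -3 + 5 = 2$)
$m{\left(C \right)} = 10$ ($m{\left(C \right)} = 5 \cdot 2 = 10$)
$y{\left(H,s \right)} = 2 s \left(2 + H\right)$ ($y{\left(H,s \right)} = \left(H + 2\right) \left(s + s\right) = \left(2 + H\right) 2 s = 2 s \left(2 + H\right)$)
$u{\left(Q,w \right)} = -1$ ($u{\left(Q,w \right)} = 9 - \left(10 + 3 \cdot 0\right) = 9 - \left(10 + 0\right) = 9 - 10 = -1$)
$u{\left(-14,2 \right)} y{\left(15,-18 \right)} - 661 = - 2 \left(-18\right) \left(2 + 15\right) - 661 = - 2 \left(-18\right) 17 - 661 = \left(-1\right) \left(-612\right) - 661 = 612 - 661 = -49$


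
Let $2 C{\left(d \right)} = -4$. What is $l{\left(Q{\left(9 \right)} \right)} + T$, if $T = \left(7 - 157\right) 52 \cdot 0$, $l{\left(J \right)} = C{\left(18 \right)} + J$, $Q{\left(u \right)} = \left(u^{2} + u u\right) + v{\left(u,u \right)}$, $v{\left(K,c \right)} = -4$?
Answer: $156$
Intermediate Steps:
$Q{\left(u \right)} = -4 + 2 u^{2}$ ($Q{\left(u \right)} = \left(u^{2} + u u\right) - 4 = \left(u^{2} + u^{2}\right) - 4 = 2 u^{2} - 4 = -4 + 2 u^{2}$)
$C{\left(d \right)} = -2$ ($C{\left(d \right)} = \frac{1}{2} \left(-4\right) = -2$)
$l{\left(J \right)} = -2 + J$
$T = 0$ ($T = \left(-150\right) 0 = 0$)
$l{\left(Q{\left(9 \right)} \right)} + T = \left(-2 - \left(4 - 2 \cdot 9^{2}\right)\right) + 0 = \left(-2 + \left(-4 + 2 \cdot 81\right)\right) + 0 = \left(-2 + \left(-4 + 162\right)\right) + 0 = \left(-2 + 158\right) + 0 = 156 + 0 = 156$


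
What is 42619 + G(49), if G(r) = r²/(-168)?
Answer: 1022513/24 ≈ 42605.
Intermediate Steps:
G(r) = -r²/168 (G(r) = r²*(-1/168) = -r²/168)
42619 + G(49) = 42619 - 1/168*49² = 42619 - 1/168*2401 = 42619 - 343/24 = 1022513/24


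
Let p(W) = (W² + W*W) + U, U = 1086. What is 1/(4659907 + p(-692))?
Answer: 1/5618721 ≈ 1.7798e-7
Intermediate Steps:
p(W) = 1086 + 2*W² (p(W) = (W² + W*W) + 1086 = (W² + W²) + 1086 = 2*W² + 1086 = 1086 + 2*W²)
1/(4659907 + p(-692)) = 1/(4659907 + (1086 + 2*(-692)²)) = 1/(4659907 + (1086 + 2*478864)) = 1/(4659907 + (1086 + 957728)) = 1/(4659907 + 958814) = 1/5618721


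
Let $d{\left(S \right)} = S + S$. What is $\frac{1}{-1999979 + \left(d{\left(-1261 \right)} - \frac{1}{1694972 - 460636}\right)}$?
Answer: $- \frac{1234336}{2471759074337} \approx -4.9938 \cdot 10^{-7}$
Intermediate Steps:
$d{\left(S \right)} = 2 S$
$\frac{1}{-1999979 + \left(d{\left(-1261 \right)} - \frac{1}{1694972 - 460636}\right)} = \frac{1}{-1999979 - \left(2522 + \frac{1}{1694972 - 460636}\right)} = \frac{1}{-1999979 - \frac{3112995393}{1234336}} = \frac{1}{- \frac{2471759074337}{1234336}} = - \frac{1234336}{2471759074337}$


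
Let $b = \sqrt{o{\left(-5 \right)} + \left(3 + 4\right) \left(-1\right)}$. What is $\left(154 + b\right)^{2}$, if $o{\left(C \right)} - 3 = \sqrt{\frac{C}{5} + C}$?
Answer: $\left(154 + \sqrt{-4 + i \sqrt{6}}\right)^{2} \approx 23893.0 + 644.48 i$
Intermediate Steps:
$o{\left(C \right)} = 3 + \frac{\sqrt{30} \sqrt{C}}{5}$ ($o{\left(C \right)} = 3 + \sqrt{\frac{C}{5} + C} = 3 + \sqrt{\frac{6 C}{5}} = 3 + \frac{\sqrt{30} \sqrt{C}}{5}$)
$b = \sqrt{-4 + i \sqrt{6}}$ ($b = \sqrt{\left(3 + \frac{\sqrt{30} \sqrt{-5}}{5}\right) + \left(3 + 4\right) \left(-1\right)} = \sqrt{\left(3 + \frac{\sqrt{30} i \sqrt{5}}{5}\right) + 7 \left(-1\right)} = \sqrt{\left(3 + i \sqrt{6}\right) - 7} = \sqrt{-4 + i \sqrt{6}} \approx 0.58754 + 2.0845 i$)
$\left(154 + b\right)^{2} = \left(154 + \sqrt{-4 + i \sqrt{6}}\right)^{2}$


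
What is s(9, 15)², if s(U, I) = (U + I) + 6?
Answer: 900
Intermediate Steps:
s(U, I) = 6 + I + U (s(U, I) = (I + U) + 6 = 6 + I + U)
s(9, 15)² = (6 + 15 + 9)² = 30² = 900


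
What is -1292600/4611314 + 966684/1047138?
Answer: 258679406998/402390176611 ≈ 0.64286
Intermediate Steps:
-1292600/4611314 + 966684/1047138 = -1292600*1/4611314 + 966684*(1/1047138) = -646300/2305657 + 161114/174523 = 258679406998/402390176611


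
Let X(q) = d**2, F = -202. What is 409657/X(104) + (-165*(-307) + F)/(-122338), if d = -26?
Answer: 25041255919/41350244 ≈ 605.59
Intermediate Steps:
X(q) = 676 (X(q) = (-26)**2 = 676)
409657/X(104) + (-165*(-307) + F)/(-122338) = 409657/676 + (-165*(-307) - 202)/(-122338) = 409657*(1/676) + (50655 - 202)*(-1/122338) = 409657/676 + 50453*(-1/122338) = 409657/676 - 50453/122338 = 25041255919/41350244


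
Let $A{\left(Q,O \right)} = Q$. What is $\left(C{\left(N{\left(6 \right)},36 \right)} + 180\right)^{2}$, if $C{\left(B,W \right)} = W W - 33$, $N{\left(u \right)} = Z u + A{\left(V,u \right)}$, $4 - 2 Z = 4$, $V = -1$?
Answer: $2082249$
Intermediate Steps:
$Z = 0$ ($Z = 2 - 2 = 0$)
$N{\left(u \right)} = -1$ ($N{\left(u \right)} = 0 u - 1 = 0 - 1 = -1$)
$C{\left(B,W \right)} = -33 + W^{2}$ ($C{\left(B,W \right)} = W^{2} - 33 = -33 + W^{2}$)
$\left(C{\left(N{\left(6 \right)},36 \right)} + 180\right)^{2} = \left(\left(-33 + 36^{2}\right) + 180\right)^{2} = \left(\left(-33 + 1296\right) + 180\right)^{2} = \left(1263 + 180\right)^{2} = 1443^{2} = 2082249$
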